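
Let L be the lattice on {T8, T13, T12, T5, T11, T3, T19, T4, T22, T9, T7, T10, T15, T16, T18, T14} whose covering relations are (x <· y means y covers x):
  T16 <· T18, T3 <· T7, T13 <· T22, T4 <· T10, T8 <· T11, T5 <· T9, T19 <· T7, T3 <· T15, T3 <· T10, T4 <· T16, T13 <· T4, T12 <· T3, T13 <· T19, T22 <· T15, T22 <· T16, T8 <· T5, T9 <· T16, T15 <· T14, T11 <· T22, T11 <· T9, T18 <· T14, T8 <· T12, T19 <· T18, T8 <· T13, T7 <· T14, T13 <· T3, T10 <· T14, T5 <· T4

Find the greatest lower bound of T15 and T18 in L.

Common lower bounds of {T15, T18}: T11, T13, T22, T8.
The greatest among these is T22.

T22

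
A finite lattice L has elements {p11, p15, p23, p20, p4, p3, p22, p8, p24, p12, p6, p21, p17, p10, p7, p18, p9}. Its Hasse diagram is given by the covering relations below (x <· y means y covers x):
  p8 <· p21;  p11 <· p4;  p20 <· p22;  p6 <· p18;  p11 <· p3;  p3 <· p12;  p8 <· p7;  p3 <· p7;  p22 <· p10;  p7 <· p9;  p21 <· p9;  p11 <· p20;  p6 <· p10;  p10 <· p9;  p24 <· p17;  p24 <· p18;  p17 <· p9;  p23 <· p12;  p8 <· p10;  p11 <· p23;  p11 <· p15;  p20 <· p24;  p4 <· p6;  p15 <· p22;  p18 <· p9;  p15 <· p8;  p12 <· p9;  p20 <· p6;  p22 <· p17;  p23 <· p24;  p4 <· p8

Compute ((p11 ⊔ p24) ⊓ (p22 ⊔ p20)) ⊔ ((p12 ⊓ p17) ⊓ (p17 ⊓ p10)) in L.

p11 ∨ p24 = p24
p22 ∨ p20 = p22
p24 ∧ p22 = p20
p12 ∧ p17 = p23
p17 ∧ p10 = p22
p23 ∧ p22 = p11
p20 ∨ p11 = p20

p20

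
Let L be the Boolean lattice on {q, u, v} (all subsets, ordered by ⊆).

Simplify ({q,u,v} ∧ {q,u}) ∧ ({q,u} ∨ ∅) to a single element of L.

{q,u,v} ∧ {q,u} = {q,u}
{q,u} ∨ ∅ = {q,u}
{q,u} ∧ {q,u} = {q,u}

{q,u}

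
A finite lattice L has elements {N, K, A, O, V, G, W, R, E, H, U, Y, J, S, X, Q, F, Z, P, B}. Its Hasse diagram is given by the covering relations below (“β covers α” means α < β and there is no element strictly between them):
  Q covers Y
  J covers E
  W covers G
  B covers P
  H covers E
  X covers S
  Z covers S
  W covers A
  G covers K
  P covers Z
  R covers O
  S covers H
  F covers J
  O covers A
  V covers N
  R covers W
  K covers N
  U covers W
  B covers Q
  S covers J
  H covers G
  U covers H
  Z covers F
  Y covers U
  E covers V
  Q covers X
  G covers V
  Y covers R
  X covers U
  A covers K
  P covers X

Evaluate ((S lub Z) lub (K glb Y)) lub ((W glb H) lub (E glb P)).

S ∨ Z = Z
K ∧ Y = K
Z ∨ K = Z
W ∧ H = G
E ∧ P = E
G ∨ E = H
Z ∨ H = Z

Z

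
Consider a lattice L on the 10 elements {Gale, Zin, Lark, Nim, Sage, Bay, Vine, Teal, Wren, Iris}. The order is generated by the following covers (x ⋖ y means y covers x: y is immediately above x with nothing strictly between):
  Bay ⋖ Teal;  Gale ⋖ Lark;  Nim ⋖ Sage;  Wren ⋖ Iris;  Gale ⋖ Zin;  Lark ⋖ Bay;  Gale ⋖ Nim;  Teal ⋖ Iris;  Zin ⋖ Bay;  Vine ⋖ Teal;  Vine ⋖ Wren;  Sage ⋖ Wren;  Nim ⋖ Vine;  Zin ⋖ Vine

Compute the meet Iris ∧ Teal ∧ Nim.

Nim

Common lower bounds of {Iris, Teal, Nim}: Gale, Nim.
The greatest among these is Nim.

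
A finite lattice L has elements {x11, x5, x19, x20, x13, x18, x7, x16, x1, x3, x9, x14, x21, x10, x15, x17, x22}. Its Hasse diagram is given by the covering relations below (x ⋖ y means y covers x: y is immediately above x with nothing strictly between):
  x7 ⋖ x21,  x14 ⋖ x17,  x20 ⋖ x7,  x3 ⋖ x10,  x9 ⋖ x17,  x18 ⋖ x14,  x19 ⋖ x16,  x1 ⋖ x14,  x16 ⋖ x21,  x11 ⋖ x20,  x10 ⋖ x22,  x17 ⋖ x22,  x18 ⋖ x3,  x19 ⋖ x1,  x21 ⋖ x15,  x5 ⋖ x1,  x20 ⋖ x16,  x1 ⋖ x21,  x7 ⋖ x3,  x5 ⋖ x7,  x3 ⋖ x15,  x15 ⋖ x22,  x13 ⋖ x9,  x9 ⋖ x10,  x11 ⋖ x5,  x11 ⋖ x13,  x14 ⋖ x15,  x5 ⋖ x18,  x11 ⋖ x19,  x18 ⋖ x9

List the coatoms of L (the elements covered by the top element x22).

The coatoms are exactly the elements covered by x22: x10, x15, x17.

x10, x15, x17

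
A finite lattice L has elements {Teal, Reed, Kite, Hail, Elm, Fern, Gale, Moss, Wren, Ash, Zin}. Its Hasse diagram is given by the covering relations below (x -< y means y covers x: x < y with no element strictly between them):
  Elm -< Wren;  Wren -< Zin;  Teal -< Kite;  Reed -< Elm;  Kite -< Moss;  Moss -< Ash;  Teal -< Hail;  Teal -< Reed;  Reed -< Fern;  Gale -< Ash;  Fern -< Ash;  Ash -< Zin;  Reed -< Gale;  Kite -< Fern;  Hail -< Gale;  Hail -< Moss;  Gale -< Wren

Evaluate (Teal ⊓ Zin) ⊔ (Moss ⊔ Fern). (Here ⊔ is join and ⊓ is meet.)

Teal ∧ Zin = Teal
Moss ∨ Fern = Ash
Teal ∨ Ash = Ash

Ash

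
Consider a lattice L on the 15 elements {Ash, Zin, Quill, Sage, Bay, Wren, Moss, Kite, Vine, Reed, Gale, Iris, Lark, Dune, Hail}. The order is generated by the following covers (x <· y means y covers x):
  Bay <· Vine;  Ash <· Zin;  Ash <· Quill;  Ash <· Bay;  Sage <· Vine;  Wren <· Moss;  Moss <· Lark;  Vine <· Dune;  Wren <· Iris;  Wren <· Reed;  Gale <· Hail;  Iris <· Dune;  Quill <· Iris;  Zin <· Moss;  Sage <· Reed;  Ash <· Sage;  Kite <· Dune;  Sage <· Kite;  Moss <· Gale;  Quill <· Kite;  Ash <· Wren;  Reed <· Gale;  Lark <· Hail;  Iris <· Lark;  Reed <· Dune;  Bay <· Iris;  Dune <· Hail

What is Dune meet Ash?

Ash

Common lower bounds of {Dune, Ash}: Ash.
The greatest among these is Ash.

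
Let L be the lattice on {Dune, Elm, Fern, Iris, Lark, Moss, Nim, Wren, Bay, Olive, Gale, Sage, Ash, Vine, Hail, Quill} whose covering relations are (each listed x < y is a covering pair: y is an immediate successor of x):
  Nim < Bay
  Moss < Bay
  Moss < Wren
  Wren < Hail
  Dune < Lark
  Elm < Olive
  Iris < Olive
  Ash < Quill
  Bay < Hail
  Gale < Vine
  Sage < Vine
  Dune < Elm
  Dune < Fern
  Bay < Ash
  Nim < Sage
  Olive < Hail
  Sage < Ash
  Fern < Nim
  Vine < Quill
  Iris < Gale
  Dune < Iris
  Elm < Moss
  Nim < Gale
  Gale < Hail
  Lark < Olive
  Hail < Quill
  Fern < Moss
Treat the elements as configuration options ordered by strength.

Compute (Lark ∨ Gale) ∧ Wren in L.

Lark ∨ Gale = Hail
Hail ∧ Wren = Wren

Wren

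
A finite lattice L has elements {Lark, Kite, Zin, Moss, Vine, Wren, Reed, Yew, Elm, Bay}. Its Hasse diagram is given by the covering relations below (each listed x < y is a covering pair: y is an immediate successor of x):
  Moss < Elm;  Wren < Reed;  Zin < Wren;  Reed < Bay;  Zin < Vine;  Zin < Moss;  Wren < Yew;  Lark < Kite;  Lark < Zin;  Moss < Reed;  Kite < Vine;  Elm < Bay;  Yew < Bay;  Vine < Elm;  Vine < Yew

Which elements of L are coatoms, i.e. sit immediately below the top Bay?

The coatoms are exactly the elements covered by Bay: Elm, Reed, Yew.

Elm, Reed, Yew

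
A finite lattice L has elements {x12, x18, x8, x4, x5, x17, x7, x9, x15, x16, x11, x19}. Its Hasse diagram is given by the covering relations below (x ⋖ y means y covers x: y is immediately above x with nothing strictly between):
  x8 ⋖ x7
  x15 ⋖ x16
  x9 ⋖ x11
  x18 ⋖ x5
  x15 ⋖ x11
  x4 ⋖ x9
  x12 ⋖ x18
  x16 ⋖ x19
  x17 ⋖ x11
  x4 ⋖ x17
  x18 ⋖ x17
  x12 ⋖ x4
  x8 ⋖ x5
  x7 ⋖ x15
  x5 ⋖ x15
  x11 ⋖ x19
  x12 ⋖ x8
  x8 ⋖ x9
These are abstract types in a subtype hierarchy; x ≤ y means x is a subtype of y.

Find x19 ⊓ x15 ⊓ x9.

Common lower bounds of {x19, x15, x9}: x12, x8.
The greatest among these is x8.

x8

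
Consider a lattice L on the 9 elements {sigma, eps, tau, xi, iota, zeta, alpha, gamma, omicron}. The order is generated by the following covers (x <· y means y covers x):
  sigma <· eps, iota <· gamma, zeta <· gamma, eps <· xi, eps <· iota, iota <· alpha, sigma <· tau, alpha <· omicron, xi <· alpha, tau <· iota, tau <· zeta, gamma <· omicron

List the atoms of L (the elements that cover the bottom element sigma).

eps, tau

The atoms are exactly the elements that cover sigma: eps, tau.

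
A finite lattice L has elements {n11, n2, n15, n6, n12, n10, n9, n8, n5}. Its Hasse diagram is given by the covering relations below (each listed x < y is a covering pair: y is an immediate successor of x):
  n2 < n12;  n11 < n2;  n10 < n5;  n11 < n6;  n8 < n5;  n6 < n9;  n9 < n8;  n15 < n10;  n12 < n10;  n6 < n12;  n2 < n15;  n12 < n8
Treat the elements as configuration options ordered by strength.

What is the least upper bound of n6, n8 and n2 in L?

n8

Common upper bounds of {n6, n8, n2}: n5, n8.
The least among these is n8.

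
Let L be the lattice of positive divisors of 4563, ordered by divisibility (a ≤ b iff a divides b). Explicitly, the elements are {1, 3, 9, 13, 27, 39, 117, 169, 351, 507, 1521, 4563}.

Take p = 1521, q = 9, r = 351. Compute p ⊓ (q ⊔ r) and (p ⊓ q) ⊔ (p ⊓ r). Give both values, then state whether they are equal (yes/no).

q ⊔ r = 351, so p ⊓ (q ⊔ r) = 1521 ⊓ 351 = 117.
p ⊓ q = 9 and p ⊓ r = 117, so (p ⊓ q) ⊔ (p ⊓ r) = 9 ⊔ 117 = 117.
Equal: yes.

117; 117; yes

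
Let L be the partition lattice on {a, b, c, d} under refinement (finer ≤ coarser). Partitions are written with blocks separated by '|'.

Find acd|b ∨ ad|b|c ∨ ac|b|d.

The join of acd|b, ad|b|c, ac|b|d merges any blocks that overlap across the partitions, giving acd|b.

acd|b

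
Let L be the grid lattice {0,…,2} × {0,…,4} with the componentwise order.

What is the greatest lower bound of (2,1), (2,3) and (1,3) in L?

(1,1)

In a product of chains, the meet is componentwise min, giving (1,1).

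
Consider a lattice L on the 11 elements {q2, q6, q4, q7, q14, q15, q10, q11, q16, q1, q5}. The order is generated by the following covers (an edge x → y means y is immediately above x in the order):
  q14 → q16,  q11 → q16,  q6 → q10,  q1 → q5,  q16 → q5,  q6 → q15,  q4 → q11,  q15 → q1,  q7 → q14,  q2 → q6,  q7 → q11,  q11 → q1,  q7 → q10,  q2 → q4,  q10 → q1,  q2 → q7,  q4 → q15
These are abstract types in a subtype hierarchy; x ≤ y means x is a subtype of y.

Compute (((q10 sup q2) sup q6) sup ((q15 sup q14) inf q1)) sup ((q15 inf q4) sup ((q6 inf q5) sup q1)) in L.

q10 ∨ q2 = q10
q10 ∨ q6 = q10
q15 ∨ q14 = q5
q5 ∧ q1 = q1
q10 ∨ q1 = q1
q15 ∧ q4 = q4
q6 ∧ q5 = q6
q6 ∨ q1 = q1
q4 ∨ q1 = q1
q1 ∨ q1 = q1

q1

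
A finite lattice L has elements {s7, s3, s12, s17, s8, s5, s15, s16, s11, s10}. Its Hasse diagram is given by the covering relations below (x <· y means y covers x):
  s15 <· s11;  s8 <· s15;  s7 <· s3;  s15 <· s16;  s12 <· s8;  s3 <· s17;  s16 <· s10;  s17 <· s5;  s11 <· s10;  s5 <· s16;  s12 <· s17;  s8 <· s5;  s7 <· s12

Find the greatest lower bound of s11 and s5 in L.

Common lower bounds of {s11, s5}: s12, s7, s8.
The greatest among these is s8.

s8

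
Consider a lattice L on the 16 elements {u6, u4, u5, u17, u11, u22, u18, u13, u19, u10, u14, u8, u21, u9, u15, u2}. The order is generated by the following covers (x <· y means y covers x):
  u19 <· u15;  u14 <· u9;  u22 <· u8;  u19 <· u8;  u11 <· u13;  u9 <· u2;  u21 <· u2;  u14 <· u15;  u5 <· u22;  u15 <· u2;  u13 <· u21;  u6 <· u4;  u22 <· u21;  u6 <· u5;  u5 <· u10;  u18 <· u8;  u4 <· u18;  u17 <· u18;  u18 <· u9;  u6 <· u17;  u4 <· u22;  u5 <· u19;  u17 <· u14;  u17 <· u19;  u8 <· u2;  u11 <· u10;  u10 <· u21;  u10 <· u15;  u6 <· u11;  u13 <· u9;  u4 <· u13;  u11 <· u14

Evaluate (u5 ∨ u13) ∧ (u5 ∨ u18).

u5 ∨ u13 = u21
u5 ∨ u18 = u8
u21 ∧ u8 = u22

u22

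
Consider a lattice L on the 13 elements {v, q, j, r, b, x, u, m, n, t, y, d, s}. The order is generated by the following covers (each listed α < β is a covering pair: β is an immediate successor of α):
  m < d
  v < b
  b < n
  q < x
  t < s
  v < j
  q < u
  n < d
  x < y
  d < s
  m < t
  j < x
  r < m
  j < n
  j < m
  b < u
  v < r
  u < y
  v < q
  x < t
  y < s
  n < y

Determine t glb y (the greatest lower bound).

Common lower bounds of {t, y}: j, q, v, x.
The greatest among these is x.

x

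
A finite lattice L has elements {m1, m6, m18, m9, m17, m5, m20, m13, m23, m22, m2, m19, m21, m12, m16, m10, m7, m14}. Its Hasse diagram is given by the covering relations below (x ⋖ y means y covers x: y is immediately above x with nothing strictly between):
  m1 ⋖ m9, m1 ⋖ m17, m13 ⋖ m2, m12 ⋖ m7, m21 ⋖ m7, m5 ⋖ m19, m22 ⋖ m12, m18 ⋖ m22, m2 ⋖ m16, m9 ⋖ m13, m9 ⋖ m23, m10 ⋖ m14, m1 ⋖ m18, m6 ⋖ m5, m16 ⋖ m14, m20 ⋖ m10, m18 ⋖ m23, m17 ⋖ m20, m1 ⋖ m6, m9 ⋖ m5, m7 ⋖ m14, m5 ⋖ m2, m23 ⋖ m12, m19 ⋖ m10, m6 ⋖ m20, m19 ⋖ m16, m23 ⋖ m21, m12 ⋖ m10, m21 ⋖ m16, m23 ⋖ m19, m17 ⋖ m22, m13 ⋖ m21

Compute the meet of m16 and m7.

Common lower bounds of {m16, m7}: m1, m13, m18, m21, m23, m9.
The greatest among these is m21.

m21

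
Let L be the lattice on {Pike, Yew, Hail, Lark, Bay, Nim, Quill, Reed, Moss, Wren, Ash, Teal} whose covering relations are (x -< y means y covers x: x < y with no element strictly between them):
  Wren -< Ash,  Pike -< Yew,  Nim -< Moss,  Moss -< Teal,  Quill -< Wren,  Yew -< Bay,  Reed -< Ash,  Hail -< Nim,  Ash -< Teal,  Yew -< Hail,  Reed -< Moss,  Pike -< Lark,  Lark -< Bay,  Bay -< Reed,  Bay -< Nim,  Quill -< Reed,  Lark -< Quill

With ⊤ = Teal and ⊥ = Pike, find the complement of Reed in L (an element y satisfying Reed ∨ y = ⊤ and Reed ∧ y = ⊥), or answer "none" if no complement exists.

For every candidate y, either Reed ∨ y ≠ Teal or Reed ∧ y ≠ Pike; no complement exists.

none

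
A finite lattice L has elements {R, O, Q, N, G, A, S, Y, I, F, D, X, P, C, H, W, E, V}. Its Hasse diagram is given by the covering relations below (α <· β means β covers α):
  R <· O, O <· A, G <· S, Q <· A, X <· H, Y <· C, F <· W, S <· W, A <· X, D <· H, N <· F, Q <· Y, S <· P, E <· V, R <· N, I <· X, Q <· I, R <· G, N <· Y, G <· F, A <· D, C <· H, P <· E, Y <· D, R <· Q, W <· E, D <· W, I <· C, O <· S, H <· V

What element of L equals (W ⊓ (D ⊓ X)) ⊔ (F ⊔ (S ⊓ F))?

D ∧ X = A
W ∧ A = A
S ∧ F = G
F ∨ G = F
A ∨ F = W

W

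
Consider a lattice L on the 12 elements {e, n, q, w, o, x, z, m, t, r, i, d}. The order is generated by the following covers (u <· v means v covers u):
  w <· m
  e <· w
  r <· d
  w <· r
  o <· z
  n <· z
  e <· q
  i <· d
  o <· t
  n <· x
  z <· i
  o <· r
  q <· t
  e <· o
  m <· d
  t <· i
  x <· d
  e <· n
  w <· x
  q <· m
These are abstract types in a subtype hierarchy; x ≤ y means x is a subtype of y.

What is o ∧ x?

e

Common lower bounds of {o, x}: e.
The greatest among these is e.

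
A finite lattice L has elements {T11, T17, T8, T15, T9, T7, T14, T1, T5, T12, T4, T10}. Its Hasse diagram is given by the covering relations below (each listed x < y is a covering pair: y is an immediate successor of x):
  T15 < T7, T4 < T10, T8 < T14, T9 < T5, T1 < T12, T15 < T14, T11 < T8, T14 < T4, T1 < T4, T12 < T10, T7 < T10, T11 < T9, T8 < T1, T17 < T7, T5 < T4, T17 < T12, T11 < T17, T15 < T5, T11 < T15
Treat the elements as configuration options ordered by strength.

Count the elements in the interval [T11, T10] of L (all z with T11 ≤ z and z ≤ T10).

12

The interval [T11, T10] = {T1, T10, T11, T12, T14, T15, T17, T4, T5, T7, T8, T9}, which has 12 elements.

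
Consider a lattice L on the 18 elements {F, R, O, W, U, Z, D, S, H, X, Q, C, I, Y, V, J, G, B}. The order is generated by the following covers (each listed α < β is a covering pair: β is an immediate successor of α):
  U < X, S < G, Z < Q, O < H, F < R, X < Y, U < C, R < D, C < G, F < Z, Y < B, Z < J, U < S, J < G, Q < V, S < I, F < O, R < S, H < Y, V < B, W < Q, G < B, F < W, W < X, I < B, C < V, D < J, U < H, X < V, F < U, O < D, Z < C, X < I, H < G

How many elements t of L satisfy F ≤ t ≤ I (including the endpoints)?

7

The interval [F, I] = {F, I, R, S, U, W, X}, which has 7 elements.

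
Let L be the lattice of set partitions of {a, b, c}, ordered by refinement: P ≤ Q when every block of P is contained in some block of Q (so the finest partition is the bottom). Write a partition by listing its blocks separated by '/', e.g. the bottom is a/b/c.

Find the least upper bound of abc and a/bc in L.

abc

The join of abc and a/bc merges any blocks that overlap across the partitions, giving abc.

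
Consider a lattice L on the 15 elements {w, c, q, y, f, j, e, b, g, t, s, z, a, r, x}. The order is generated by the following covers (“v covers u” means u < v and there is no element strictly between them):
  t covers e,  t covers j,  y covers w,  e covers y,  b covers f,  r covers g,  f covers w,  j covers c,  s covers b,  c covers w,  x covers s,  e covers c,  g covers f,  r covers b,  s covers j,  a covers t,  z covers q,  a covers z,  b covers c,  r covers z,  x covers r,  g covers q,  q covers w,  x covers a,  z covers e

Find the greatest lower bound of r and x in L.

r

Common lower bounds of {r, x}: b, c, e, f, g, q, r, w, y, z.
The greatest among these is r.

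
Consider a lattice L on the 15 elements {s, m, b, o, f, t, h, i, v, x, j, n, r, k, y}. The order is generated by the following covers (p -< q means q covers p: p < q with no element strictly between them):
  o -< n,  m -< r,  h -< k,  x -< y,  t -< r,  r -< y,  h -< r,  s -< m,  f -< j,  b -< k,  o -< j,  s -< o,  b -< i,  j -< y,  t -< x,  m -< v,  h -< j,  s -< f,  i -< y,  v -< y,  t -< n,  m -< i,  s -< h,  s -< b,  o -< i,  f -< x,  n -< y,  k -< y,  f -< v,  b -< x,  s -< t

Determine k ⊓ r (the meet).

h

Common lower bounds of {k, r}: h, s.
The greatest among these is h.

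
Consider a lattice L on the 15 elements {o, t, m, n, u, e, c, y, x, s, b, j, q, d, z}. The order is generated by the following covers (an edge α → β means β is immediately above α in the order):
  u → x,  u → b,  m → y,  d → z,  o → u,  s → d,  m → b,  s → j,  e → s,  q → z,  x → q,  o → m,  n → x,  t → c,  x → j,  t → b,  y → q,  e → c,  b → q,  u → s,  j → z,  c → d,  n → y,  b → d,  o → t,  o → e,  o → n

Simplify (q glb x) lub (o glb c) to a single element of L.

q ∧ x = x
o ∧ c = o
x ∨ o = x

x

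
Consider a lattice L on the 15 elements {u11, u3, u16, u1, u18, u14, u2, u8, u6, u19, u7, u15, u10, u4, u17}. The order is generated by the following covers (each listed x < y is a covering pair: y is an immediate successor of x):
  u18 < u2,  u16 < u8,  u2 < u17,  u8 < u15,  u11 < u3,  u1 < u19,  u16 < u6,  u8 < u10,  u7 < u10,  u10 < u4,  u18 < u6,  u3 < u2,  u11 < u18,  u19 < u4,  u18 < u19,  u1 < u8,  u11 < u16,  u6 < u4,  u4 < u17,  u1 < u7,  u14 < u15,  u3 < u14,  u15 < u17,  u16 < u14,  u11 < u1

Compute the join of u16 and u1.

u8

Common upper bounds of {u16, u1}: u10, u15, u17, u4, u8.
The least among these is u8.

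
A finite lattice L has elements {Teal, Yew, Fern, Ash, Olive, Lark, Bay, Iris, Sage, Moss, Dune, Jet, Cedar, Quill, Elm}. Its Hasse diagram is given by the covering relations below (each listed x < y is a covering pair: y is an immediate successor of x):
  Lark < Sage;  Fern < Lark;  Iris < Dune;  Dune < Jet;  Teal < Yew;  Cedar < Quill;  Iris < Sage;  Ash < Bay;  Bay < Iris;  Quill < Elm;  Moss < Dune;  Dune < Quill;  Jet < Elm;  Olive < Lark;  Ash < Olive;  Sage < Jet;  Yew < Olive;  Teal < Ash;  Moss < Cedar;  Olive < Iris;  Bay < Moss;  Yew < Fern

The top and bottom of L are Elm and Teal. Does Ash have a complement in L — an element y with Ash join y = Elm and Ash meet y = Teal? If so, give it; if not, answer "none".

For every candidate y, either Ash ∨ y ≠ Elm or Ash ∧ y ≠ Teal; no complement exists.

none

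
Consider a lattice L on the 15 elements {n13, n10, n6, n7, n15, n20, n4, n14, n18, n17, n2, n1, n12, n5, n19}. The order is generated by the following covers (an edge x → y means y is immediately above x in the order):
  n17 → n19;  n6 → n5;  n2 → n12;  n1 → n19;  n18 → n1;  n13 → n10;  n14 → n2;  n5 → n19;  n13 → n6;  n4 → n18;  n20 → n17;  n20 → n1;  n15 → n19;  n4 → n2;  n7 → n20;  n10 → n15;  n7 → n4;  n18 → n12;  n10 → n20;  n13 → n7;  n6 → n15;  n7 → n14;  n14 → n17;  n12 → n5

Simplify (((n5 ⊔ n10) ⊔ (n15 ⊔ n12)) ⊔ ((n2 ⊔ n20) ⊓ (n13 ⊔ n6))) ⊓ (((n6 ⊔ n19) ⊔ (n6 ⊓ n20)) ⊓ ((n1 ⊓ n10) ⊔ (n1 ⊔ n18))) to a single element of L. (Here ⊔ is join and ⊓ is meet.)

n1

n5 ∨ n10 = n19
n15 ∨ n12 = n19
n19 ∨ n19 = n19
n2 ∨ n20 = n19
n13 ∨ n6 = n6
n19 ∧ n6 = n6
n19 ∨ n6 = n19
n6 ∨ n19 = n19
n6 ∧ n20 = n13
n19 ∨ n13 = n19
n1 ∧ n10 = n10
n1 ∨ n18 = n1
n10 ∨ n1 = n1
n19 ∧ n1 = n1
n19 ∧ n1 = n1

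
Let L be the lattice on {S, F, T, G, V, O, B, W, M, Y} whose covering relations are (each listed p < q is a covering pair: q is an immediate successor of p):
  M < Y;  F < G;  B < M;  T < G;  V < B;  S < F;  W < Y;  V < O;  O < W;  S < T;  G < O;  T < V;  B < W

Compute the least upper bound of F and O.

Common upper bounds of {F, O}: O, W, Y.
The least among these is O.

O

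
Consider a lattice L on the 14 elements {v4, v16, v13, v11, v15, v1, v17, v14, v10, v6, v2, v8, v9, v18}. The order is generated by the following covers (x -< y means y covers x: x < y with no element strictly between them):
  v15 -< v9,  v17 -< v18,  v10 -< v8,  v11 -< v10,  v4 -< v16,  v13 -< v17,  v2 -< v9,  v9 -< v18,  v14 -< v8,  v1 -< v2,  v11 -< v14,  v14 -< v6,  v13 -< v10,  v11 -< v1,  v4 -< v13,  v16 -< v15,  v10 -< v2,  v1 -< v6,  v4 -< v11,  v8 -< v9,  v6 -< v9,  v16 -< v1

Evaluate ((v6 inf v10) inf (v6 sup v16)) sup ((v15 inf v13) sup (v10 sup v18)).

v18

v6 ∧ v10 = v11
v6 ∨ v16 = v6
v11 ∧ v6 = v11
v15 ∧ v13 = v4
v10 ∨ v18 = v18
v4 ∨ v18 = v18
v11 ∨ v18 = v18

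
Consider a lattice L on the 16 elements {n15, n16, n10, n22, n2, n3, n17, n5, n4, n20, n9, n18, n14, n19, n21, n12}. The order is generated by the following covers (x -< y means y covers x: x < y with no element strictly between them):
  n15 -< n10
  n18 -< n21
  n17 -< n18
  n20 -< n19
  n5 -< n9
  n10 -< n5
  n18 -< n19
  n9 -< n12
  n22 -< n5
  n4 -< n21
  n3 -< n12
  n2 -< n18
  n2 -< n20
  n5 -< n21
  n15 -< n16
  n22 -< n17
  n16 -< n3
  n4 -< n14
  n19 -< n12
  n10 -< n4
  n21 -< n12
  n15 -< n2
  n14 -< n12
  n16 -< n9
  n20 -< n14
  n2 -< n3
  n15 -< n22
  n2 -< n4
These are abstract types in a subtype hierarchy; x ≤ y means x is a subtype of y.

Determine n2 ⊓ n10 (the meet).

Common lower bounds of {n2, n10}: n15.
The greatest among these is n15.

n15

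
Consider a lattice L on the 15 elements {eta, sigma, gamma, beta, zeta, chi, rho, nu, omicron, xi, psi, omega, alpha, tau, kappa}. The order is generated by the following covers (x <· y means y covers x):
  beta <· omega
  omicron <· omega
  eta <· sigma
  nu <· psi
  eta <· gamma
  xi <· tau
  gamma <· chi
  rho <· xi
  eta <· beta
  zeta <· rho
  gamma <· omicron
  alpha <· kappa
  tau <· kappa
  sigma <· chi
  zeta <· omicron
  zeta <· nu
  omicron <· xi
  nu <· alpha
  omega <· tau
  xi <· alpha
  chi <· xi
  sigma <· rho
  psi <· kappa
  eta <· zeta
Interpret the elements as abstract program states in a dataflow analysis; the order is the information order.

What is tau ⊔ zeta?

tau

Common upper bounds of {tau, zeta}: kappa, tau.
The least among these is tau.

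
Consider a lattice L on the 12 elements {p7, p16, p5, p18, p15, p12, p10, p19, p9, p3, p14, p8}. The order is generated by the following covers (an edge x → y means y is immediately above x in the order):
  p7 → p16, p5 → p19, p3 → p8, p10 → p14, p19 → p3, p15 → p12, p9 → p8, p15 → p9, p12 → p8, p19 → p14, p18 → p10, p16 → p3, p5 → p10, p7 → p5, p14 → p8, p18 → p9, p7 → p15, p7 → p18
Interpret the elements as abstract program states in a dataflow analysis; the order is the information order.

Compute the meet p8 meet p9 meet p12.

p15

Common lower bounds of {p8, p9, p12}: p15, p7.
The greatest among these is p15.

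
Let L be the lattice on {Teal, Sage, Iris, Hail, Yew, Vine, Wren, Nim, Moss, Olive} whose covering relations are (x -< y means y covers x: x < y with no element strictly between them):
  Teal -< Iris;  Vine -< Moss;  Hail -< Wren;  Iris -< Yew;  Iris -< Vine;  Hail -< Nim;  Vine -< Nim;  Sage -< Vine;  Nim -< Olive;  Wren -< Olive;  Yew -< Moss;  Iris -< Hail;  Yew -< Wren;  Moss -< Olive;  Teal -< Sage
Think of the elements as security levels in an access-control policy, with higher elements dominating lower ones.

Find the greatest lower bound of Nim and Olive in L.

Common lower bounds of {Nim, Olive}: Hail, Iris, Nim, Sage, Teal, Vine.
The greatest among these is Nim.

Nim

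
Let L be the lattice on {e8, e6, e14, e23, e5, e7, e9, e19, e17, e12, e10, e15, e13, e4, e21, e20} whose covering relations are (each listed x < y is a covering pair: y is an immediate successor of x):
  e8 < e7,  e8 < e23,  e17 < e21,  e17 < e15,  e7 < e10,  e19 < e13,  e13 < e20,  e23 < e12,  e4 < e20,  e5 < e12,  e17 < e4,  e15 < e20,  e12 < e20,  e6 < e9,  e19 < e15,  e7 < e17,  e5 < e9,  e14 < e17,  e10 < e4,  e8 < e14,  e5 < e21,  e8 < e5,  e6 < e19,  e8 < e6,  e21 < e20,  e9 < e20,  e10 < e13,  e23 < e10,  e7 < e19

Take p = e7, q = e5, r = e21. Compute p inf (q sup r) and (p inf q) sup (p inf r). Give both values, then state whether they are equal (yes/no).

q sup r = e21, so p inf (q sup r) = e7 inf e21 = e7.
p inf q = e8 and p inf r = e7, so (p inf q) sup (p inf r) = e8 sup e7 = e7.
Equal: yes.

e7; e7; yes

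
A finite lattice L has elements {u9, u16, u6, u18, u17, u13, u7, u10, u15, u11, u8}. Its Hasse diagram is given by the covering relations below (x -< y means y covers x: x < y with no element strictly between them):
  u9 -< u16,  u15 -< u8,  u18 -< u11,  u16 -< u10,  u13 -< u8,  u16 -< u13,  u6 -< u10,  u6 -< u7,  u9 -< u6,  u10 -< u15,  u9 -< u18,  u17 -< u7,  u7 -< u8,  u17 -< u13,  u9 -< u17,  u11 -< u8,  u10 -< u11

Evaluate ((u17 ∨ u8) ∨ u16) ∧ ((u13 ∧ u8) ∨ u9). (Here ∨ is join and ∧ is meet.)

u17 ∨ u8 = u8
u8 ∨ u16 = u8
u13 ∧ u8 = u13
u13 ∨ u9 = u13
u8 ∧ u13 = u13

u13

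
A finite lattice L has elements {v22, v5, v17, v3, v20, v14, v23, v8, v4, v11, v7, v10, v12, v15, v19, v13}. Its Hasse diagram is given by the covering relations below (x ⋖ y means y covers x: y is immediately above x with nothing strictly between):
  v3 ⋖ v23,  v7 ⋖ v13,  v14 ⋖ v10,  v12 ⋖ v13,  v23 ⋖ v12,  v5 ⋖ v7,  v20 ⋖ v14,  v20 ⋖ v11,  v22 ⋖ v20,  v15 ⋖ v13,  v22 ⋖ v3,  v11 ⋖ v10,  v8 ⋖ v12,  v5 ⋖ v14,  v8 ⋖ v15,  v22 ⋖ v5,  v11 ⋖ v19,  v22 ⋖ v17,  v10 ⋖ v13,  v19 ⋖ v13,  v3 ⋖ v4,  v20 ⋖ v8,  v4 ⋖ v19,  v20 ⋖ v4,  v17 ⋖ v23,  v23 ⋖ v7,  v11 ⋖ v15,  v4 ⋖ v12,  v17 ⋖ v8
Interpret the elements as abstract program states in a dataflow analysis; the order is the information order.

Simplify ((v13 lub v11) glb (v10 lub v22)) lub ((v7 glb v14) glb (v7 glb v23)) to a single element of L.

v13 ∨ v11 = v13
v10 ∨ v22 = v10
v13 ∧ v10 = v10
v7 ∧ v14 = v5
v7 ∧ v23 = v23
v5 ∧ v23 = v22
v10 ∨ v22 = v10

v10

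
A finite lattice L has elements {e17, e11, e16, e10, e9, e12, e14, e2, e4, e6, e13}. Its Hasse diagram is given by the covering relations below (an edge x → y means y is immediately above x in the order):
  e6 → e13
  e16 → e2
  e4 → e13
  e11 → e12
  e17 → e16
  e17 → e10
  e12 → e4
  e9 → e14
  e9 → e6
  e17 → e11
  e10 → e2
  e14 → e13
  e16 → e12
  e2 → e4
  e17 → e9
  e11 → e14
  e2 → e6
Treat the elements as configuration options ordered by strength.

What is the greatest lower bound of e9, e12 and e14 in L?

Common lower bounds of {e9, e12, e14}: e17.
The greatest among these is e17.

e17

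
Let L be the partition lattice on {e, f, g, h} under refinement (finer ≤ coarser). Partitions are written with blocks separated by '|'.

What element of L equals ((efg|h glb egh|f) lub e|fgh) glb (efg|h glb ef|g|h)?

ef|g|h

efg|h ∧ egh|f = eg|f|h
eg|f|h ∨ e|fgh = efgh
efg|h ∧ ef|g|h = ef|g|h
efgh ∧ ef|g|h = ef|g|h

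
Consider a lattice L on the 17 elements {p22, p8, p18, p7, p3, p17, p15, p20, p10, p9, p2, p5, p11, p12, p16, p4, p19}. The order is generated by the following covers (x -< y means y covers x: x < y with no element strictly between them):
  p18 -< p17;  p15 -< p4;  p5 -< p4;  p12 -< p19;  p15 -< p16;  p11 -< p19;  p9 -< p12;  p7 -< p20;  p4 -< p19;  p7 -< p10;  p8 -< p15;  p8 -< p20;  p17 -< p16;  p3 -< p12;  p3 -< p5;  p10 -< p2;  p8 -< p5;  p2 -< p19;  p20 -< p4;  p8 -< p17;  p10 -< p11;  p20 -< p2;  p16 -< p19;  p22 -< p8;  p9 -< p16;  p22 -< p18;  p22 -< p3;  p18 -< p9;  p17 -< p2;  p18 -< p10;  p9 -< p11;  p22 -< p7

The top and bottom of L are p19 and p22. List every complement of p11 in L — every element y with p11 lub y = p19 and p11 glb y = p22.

Need y with p11 ∨ y = p19 and p11 ∧ y = p22.
Checking each element gives: p15, p3, p5, p8.

p15, p3, p5, p8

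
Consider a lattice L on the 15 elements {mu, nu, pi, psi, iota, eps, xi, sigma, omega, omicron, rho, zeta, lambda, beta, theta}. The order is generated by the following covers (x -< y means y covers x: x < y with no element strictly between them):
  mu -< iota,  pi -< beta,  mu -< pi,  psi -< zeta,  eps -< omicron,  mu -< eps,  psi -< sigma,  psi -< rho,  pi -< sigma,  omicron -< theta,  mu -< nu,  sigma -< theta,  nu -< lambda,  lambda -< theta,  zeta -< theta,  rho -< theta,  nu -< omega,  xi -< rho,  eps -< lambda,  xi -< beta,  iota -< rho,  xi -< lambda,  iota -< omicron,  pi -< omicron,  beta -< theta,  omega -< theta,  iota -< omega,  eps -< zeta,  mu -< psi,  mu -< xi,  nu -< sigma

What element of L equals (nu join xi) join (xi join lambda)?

nu ∨ xi = lambda
xi ∨ lambda = lambda
lambda ∨ lambda = lambda

lambda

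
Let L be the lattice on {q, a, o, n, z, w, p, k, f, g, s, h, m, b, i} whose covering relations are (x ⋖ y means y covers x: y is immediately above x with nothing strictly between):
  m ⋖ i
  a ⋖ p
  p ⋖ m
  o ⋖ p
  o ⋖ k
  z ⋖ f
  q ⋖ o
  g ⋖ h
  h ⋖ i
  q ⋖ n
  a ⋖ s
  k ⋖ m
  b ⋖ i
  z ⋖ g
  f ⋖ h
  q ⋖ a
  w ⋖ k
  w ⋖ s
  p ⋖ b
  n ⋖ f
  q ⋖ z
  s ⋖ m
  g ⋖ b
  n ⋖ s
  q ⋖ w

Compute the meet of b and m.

Common lower bounds of {b, m}: a, o, p, q.
The greatest among these is p.

p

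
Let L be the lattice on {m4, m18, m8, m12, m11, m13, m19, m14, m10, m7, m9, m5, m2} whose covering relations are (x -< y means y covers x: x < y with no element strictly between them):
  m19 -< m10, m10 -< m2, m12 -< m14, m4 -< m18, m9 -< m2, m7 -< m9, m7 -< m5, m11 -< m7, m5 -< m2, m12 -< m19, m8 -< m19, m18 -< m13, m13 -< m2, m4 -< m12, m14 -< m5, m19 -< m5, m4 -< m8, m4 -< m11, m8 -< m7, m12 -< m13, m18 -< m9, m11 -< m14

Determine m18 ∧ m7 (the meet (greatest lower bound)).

Common lower bounds of {m18, m7}: m4.
The greatest among these is m4.

m4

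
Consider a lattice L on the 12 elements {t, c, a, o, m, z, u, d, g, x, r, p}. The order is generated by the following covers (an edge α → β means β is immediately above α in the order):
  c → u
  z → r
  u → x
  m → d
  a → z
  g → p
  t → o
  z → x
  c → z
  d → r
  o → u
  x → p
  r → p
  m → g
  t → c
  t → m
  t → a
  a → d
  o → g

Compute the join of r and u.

Common upper bounds of {r, u}: p.
The least among these is p.

p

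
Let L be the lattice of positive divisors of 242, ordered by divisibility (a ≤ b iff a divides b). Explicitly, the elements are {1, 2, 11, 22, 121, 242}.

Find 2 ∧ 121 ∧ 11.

In the divisibility order, the meet is the greatest common divisor: gcd(2, 121, 11) = 1.

1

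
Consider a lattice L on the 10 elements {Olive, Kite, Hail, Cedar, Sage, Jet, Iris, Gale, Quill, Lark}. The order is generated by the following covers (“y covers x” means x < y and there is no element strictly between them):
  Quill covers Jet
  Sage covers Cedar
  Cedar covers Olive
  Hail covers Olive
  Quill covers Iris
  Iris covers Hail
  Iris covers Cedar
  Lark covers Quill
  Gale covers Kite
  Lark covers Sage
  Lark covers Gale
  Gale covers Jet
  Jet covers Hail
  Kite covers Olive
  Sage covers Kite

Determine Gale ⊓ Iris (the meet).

Common lower bounds of {Gale, Iris}: Hail, Olive.
The greatest among these is Hail.

Hail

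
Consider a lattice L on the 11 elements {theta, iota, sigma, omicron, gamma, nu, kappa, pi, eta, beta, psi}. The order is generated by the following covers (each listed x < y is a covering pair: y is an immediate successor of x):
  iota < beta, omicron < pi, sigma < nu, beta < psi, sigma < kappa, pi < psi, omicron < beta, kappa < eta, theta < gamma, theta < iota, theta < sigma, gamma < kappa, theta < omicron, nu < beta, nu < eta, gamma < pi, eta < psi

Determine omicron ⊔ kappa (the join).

Common upper bounds of {omicron, kappa}: psi.
The least among these is psi.

psi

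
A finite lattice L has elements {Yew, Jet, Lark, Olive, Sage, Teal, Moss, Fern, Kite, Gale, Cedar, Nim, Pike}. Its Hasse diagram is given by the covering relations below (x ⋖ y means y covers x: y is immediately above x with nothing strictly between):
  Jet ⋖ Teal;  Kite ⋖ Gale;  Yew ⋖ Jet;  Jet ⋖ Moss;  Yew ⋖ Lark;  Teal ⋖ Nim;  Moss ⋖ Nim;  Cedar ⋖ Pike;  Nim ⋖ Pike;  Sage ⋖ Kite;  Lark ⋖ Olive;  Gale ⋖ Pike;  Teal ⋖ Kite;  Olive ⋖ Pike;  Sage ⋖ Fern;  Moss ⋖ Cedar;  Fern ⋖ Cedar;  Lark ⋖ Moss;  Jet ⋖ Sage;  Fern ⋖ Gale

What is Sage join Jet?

Sage

Common upper bounds of {Sage, Jet}: Cedar, Fern, Gale, Kite, Pike, Sage.
The least among these is Sage.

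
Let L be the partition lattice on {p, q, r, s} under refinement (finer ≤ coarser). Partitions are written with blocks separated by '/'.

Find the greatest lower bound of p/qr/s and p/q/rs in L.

Common lower bounds of {p/qr/s, p/q/rs}: p/q/r/s.
The greatest among these is p/q/r/s.

p/q/r/s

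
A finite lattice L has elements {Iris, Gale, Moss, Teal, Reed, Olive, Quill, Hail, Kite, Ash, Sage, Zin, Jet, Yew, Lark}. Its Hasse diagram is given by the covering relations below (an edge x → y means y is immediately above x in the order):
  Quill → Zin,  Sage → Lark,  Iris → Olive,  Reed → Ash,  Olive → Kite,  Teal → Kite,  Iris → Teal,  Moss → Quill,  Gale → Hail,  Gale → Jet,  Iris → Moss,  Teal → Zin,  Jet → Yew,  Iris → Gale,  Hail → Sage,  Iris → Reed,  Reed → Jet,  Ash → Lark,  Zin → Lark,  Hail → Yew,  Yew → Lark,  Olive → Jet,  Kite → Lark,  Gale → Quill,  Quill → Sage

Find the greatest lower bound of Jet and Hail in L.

Common lower bounds of {Jet, Hail}: Gale, Iris.
The greatest among these is Gale.

Gale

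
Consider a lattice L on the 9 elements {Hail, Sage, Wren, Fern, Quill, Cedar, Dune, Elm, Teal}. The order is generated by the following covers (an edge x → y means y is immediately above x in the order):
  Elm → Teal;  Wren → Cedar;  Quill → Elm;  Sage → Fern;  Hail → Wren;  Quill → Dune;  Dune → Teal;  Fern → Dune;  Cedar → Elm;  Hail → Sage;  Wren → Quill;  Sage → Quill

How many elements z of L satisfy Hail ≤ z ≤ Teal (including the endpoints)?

9

The interval [Hail, Teal] = {Cedar, Dune, Elm, Fern, Hail, Quill, Sage, Teal, Wren}, which has 9 elements.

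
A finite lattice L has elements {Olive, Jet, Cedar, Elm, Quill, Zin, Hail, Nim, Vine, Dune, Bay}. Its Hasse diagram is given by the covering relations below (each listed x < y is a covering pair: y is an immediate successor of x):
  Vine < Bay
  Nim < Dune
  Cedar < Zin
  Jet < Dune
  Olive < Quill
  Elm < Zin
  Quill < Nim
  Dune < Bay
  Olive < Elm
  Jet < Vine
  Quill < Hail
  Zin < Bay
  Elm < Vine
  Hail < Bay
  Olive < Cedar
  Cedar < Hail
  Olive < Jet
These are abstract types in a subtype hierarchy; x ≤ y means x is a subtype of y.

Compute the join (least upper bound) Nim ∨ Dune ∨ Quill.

Common upper bounds of {Nim, Dune, Quill}: Bay, Dune.
The least among these is Dune.

Dune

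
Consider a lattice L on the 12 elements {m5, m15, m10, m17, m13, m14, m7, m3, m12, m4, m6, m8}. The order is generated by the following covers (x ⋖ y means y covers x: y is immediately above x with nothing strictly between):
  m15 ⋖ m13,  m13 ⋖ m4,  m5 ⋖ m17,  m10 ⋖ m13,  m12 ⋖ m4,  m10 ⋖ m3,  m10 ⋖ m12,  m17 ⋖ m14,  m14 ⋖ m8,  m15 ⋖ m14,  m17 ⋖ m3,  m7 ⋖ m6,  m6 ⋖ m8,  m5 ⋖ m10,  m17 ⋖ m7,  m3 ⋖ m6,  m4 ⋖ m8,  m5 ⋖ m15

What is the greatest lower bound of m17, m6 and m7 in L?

m17

Common lower bounds of {m17, m6, m7}: m17, m5.
The greatest among these is m17.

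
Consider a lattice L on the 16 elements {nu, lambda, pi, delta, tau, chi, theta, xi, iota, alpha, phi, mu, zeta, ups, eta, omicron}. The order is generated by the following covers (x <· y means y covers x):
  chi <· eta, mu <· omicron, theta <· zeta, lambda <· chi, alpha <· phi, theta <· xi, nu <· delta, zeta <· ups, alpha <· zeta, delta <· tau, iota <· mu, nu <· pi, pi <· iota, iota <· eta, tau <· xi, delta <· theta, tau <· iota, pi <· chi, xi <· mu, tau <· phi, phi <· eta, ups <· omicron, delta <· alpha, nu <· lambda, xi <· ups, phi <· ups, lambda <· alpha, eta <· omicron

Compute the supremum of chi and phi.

Common upper bounds of {chi, phi}: eta, omicron.
The least among these is eta.

eta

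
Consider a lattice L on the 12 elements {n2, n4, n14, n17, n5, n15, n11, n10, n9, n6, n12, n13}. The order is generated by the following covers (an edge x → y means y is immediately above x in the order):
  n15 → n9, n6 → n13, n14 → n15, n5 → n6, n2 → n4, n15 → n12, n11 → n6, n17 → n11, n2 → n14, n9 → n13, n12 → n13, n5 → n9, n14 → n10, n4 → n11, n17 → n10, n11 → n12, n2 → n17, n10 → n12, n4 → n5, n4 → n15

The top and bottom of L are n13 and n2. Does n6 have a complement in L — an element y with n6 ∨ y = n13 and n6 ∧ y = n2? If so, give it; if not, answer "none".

n14

Need y with n6 ∨ y = n13 and n6 ∧ y = n2.
Checking each element gives: n14.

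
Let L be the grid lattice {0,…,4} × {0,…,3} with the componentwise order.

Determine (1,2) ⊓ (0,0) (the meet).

(0,0)

In a product of chains, the meet is componentwise min, giving (0,0).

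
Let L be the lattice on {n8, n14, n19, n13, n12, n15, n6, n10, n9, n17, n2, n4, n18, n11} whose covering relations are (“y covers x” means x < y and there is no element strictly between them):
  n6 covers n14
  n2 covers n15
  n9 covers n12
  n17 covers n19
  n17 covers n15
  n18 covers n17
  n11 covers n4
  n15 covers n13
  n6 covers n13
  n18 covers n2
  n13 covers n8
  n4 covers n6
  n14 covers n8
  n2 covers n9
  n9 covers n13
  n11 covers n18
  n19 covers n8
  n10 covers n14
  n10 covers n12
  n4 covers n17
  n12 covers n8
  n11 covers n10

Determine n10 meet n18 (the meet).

n12

Common lower bounds of {n10, n18}: n12, n8.
The greatest among these is n12.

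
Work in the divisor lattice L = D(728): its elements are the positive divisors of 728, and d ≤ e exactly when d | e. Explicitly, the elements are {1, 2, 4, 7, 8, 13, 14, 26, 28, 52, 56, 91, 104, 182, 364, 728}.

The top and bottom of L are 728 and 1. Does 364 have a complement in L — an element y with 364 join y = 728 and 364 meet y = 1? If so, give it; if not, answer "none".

none

For every candidate y, either 364 ∨ y ≠ 728 or 364 ∧ y ≠ 1; no complement exists.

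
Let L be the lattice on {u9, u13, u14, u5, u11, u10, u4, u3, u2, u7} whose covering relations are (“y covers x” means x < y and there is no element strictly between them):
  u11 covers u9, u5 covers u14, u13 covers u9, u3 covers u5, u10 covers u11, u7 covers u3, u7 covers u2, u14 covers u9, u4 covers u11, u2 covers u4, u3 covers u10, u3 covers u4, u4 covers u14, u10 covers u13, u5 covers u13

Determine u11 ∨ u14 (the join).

u4

Common upper bounds of {u11, u14}: u2, u3, u4, u7.
The least among these is u4.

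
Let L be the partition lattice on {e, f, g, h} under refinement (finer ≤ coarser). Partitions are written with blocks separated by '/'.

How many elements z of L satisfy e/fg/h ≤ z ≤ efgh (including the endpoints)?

5

The interval [e/fg/h, efgh] = {e/fg/h, e/fgh, efg/h, efgh, eh/fg}, which has 5 elements.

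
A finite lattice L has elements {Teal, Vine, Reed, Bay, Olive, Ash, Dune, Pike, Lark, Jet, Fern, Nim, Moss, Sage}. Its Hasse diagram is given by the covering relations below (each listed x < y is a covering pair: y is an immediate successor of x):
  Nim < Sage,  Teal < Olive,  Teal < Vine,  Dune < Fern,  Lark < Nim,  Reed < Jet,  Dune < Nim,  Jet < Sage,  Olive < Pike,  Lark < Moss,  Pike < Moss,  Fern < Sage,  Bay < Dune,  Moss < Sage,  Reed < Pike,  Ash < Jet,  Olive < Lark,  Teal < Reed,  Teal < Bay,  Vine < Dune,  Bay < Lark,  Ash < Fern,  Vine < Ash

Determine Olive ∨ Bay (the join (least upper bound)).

Lark

Common upper bounds of {Olive, Bay}: Lark, Moss, Nim, Sage.
The least among these is Lark.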